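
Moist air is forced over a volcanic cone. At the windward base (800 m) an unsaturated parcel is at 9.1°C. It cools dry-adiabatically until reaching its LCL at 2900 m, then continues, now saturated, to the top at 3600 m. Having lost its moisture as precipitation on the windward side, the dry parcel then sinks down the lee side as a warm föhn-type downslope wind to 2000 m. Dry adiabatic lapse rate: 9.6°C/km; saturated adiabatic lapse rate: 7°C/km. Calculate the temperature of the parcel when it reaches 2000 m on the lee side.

800 → 2900 m (dry, 9.6°C/km): ΔT = -9.6 × 2.1 = -20.16°C → T = -11.06°C
2900 → 3600 m (saturated, 7°C/km): ΔT = -7 × 0.7 = -4.9°C → T = -15.96°C
3600 → 2000 m (dry descent, 9.6°C/km): ΔT = +9.6 × 1.6 = +15.36°C → T = -0.6°C

-0.6°C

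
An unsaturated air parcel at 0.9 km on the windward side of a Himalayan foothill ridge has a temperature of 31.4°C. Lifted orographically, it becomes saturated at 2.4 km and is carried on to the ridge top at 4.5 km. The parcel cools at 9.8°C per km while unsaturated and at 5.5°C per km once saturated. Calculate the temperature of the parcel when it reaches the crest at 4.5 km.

From 900 m to 2400 m (dry): cools by 9.8 × 1.5 = 14.7°C, giving 16.7°C.
From 2400 m to 4500 m (saturated): cools by 5.5 × 2.1 = 11.55°C, giving 5.15°C.

5.15°C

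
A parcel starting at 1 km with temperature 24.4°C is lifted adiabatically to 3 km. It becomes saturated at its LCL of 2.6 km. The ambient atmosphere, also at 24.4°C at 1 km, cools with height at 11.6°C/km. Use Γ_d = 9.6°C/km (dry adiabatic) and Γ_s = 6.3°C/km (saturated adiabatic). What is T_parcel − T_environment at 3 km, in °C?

Parcel:
  From 1000 m to 2600 m (dry): cools by 9.6 × 1.6 = 15.36°C, giving 9.04°C.
  From 2600 m to 3000 m (saturated): cools by 6.3 × 0.4 = 2.52°C, giving 6.52°C.
Environment:
  From 1000 m to 3000 m (environment): cools by 11.6 × 2 = 23.2°C, giving 1.2°C.
T_parcel − T_env = 6.52 − 1.2 = +5.32°C

+5.32°C (parcel warmer than environment)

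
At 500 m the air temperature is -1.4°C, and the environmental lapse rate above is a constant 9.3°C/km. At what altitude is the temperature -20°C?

Height above start = (-1.4 − (-20)) / 9.3 = 2 km
Altitude = 500 m + 2000 m = 2500 m

2500 m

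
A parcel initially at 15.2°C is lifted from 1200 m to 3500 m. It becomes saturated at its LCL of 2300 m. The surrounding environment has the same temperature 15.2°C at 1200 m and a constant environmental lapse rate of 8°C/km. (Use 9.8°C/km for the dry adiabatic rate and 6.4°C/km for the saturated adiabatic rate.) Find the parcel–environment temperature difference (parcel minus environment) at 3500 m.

-0.06°C (parcel cooler than environment)

Parcel:
  1200–2300 m, dry: Δz = 1.1 km ⇒ ΔT = -10.78°C; T = 4.42°C
  2300–3500 m, saturated: Δz = 1.2 km ⇒ ΔT = -7.68°C; T = -3.26°C
Environment:
  1200–3500 m, environment: Δz = 2.3 km ⇒ ΔT = -18.4°C; T = -3.2°C
T_parcel − T_env = -3.26 − (-3.2) = -0.06°C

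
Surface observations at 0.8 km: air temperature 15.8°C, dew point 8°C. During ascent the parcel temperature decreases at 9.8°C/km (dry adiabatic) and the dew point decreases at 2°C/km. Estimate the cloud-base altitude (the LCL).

1.8 km

T and T_d converge at 9.8 − 2 = 7.8°C per km
Height above start = (15.8 − 8) / 7.8 = 1 km
LCL altitude = 800 m + 1000 m = 1800 m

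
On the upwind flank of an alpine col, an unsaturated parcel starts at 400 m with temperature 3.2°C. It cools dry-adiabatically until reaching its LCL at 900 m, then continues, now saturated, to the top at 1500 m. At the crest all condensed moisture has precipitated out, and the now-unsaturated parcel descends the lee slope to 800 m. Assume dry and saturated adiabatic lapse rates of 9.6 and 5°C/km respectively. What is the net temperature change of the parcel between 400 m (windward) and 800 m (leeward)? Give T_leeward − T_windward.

-1.08°C

From 400 m to 900 m (dry): cools by 9.6 × 0.5 = 4.8°C, giving -1.6°C.
From 900 m to 1500 m (saturated): cools by 5 × 0.6 = 3°C, giving -4.6°C.
From 1500 m to 800 m (dry descent): warms by 9.6 × 0.7 = 6.72°C, giving 2.12°C.
Net change vs windward start: 2.12 − 3.2 = -1.08°C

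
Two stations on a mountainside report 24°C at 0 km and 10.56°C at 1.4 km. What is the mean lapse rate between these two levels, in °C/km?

Γ = −ΔT/Δz = (24 − 10.56) / (1400 − 0) m
  = 13.44°C / 1.4 km = 9.6°C/km

9.6°C/km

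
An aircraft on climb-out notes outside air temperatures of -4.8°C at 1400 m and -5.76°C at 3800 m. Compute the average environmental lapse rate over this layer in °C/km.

Γ = −ΔT/Δz = (-4.8 − (-5.76)) / (3800 − 1400) m
  = 0.96°C / 2.4 km = 0.4°C/km

0.4°C/km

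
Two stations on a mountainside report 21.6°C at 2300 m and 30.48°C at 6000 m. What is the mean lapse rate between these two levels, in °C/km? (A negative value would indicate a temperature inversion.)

Γ = −ΔT/Δz = (21.6 − 30.48) / (6000 − 2300) m
  = -8.88°C / 3.7 km = -2.4°C/km

-2.4°C/km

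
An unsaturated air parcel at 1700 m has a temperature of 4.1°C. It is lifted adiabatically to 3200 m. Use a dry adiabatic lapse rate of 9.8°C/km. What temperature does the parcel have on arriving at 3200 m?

-10.6°C

Dry adiabatic to 3200 m: -9.8 × 1.5 km = -14.7°C, so T = -10.6°C.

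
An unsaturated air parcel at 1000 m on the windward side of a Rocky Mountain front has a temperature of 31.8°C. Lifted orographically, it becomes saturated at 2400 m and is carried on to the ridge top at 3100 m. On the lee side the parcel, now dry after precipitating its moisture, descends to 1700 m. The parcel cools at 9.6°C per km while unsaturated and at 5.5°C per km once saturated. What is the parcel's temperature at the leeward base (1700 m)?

27.95°C

1000 → 2400 m (dry, 9.6°C/km): ΔT = -9.6 × 1.4 = -13.44°C → T = 18.36°C
2400 → 3100 m (saturated, 5.5°C/km): ΔT = -5.5 × 0.7 = -3.85°C → T = 14.51°C
3100 → 1700 m (dry descent, 9.6°C/km): ΔT = +9.6 × 1.4 = +13.44°C → T = 27.95°C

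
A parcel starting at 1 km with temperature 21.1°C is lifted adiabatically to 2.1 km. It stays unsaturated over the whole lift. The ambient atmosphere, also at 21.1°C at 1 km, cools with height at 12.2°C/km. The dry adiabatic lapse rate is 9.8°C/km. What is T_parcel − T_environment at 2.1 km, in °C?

Parcel:
  Dry to 2100 m: -9.8 × 1.1 km = -10.78°C, so T = 10.32°C.
Environment:
  Environment to 2100 m: -12.2 × 1.1 km = -13.42°C, so T = 7.68°C.
T_parcel − T_env = 10.32 − 7.68 = +2.64°C

+2.64°C (parcel warmer than environment)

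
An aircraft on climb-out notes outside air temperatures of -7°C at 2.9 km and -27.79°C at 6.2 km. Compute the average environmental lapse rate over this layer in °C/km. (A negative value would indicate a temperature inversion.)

Γ = −ΔT/Δz = (-7 − (-27.79)) / (6200 − 2900) m
  = 20.79°C / 3.3 km = 6.3°C/km

6.3°C/km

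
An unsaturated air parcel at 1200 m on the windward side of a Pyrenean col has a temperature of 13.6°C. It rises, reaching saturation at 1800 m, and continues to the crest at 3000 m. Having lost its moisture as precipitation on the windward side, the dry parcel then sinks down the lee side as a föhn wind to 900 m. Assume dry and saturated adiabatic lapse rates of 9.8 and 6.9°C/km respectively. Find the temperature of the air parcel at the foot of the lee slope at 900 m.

From 1200 m to 1800 m (dry): cools by 9.8 × 0.6 = 5.88°C, giving 7.72°C.
From 1800 m to 3000 m (saturated): cools by 6.9 × 1.2 = 8.28°C, giving -0.56°C.
From 3000 m to 900 m (dry descent): warms by 9.8 × 2.1 = 20.58°C, giving 20.02°C.

20.02°C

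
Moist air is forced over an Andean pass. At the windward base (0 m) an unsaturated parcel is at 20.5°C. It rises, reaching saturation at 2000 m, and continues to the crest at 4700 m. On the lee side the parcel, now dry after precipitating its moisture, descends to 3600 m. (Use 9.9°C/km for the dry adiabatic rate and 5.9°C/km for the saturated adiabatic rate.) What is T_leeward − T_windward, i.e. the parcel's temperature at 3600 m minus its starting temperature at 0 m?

0–2000 m, dry: Δz = 2 km ⇒ ΔT = -19.8°C; T = 0.7°C
2000–4700 m, saturated: Δz = 2.7 km ⇒ ΔT = -15.93°C; T = -15.23°C
4700–3600 m, dry descent: Δz = 1.1 km ⇒ ΔT = +10.89°C; T = -4.34°C
Net change vs windward start: -4.34 − 20.5 = -24.84°C

-24.84°C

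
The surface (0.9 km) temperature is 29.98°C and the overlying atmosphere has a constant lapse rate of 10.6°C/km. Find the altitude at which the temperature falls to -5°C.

4.2 km

Height above start = (29.98 − (-5)) / 10.6 = 3.3 km
Altitude = 900 m + 3300 m = 4200 m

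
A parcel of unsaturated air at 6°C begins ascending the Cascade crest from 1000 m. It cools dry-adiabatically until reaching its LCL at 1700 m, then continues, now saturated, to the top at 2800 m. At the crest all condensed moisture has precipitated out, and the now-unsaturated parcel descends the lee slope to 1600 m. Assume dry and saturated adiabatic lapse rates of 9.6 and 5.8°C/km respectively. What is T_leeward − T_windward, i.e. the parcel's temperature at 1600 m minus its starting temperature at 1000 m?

From 1000 m to 1700 m (dry): cools by 9.6 × 0.7 = 6.72°C, giving -0.72°C.
From 1700 m to 2800 m (saturated): cools by 5.8 × 1.1 = 6.38°C, giving -7.1°C.
From 2800 m to 1600 m (dry descent): warms by 9.6 × 1.2 = 11.52°C, giving 4.42°C.
Net change vs windward start: 4.42 − 6 = -1.58°C

-1.58°C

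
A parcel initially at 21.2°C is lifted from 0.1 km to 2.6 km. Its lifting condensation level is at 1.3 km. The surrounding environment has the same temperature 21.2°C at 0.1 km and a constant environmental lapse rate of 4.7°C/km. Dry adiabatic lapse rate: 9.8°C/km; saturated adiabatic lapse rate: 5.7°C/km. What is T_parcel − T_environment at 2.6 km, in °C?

Parcel:
  100 → 1300 m (dry, 9.8°C/km): ΔT = -9.8 × 1.2 = -11.76°C → T = 9.44°C
  1300 → 2600 m (saturated, 5.7°C/km): ΔT = -5.7 × 1.3 = -7.41°C → T = 2.03°C
Environment:
  100 → 2600 m (environment, 4.7°C/km): ΔT = -4.7 × 2.5 = -11.75°C → T = 9.45°C
T_parcel − T_env = 2.03 − 9.45 = -7.42°C

-7.42°C (parcel cooler than environment)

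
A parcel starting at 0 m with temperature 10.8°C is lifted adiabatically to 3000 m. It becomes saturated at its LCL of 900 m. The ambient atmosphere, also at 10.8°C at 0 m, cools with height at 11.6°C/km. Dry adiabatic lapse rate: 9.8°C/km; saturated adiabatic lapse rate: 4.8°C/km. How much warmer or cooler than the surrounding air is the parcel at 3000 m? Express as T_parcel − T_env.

Parcel:
  From 0 m to 900 m (dry): cools by 9.8 × 0.9 = 8.82°C, giving 1.98°C.
  From 900 m to 3000 m (saturated): cools by 4.8 × 2.1 = 10.08°C, giving -8.1°C.
Environment:
  From 0 m to 3000 m (environment): cools by 11.6 × 3 = 34.8°C, giving -24°C.
T_parcel − T_env = -8.1 − (-24) = +15.9°C

+15.9°C (parcel warmer than environment)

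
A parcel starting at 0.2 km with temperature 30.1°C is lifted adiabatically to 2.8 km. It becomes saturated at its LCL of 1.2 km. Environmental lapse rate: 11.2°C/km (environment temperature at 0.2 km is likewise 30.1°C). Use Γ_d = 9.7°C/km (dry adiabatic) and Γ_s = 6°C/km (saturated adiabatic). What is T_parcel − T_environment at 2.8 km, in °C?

+9.82°C (parcel warmer than environment)

Parcel:
  From 200 m to 1200 m (dry): cools by 9.7 × 1 = 9.7°C, giving 20.4°C.
  From 1200 m to 2800 m (saturated): cools by 6 × 1.6 = 9.6°C, giving 10.8°C.
Environment:
  From 200 m to 2800 m (environment): cools by 11.2 × 2.6 = 29.12°C, giving 0.98°C.
T_parcel − T_env = 10.8 − 0.98 = +9.82°C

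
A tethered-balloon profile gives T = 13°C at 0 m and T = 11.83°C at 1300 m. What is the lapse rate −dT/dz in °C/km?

0.9°C/km

Γ = −ΔT/Δz = (13 − 11.83) / (1300 − 0) m
  = 1.17°C / 1.3 km = 0.9°C/km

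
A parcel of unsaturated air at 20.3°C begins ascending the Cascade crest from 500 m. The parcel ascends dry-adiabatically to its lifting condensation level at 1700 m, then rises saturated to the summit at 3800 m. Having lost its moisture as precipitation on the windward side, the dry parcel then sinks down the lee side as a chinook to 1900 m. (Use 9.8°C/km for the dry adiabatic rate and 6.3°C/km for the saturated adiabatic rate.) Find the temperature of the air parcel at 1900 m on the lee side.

13.93°C

500–1700 m, dry: Δz = 1.2 km ⇒ ΔT = -11.76°C; T = 8.54°C
1700–3800 m, saturated: Δz = 2.1 km ⇒ ΔT = -13.23°C; T = -4.69°C
3800–1900 m, dry descent: Δz = 1.9 km ⇒ ΔT = +18.62°C; T = 13.93°C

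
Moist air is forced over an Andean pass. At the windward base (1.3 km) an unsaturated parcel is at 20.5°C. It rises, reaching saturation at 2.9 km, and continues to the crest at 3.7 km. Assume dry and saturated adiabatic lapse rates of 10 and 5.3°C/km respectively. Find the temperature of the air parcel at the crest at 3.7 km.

Dry to 2900 m: -10 × 1.6 km = -16°C, so T = 4.5°C.
Saturated to 3700 m: -5.3 × 0.8 km = -4.24°C, so T = 0.26°C.

0.26°C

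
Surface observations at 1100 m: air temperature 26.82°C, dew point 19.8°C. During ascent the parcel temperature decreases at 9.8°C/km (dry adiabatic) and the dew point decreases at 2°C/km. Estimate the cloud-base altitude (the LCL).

2000 m

T and T_d converge at 9.8 − 2 = 7.8°C per km
Height above start = (26.82 − 19.8) / 7.8 = 0.9 km
LCL altitude = 1100 m + 900 m = 2000 m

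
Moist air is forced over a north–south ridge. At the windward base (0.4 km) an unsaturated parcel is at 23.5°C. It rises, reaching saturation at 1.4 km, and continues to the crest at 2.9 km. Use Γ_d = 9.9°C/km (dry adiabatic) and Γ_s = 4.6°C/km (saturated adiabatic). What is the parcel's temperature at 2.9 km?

6.7°C

Dry to 1400 m: -9.9 × 1 km = -9.9°C, so T = 13.6°C.
Saturated to 2900 m: -4.6 × 1.5 km = -6.9°C, so T = 6.7°C.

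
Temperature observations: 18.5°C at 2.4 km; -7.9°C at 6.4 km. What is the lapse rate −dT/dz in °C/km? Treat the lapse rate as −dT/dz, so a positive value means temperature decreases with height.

6.6°C/km

Γ = −ΔT/Δz = (18.5 − (-7.9)) / (6400 − 2400) m
  = 26.4°C / 4 km = 6.6°C/km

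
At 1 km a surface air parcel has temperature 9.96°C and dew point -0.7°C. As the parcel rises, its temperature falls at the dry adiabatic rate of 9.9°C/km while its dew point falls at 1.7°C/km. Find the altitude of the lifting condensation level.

T and T_d converge at 9.9 − 1.7 = 8.2°C per km
Height above start = (9.96 − (-0.7)) / 8.2 = 1.3 km
LCL altitude = 1000 m + 1300 m = 2300 m

2.3 km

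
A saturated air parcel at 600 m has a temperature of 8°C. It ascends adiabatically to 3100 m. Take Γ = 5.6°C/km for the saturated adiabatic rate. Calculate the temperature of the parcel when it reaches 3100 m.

-6°C

600 → 3100 m (saturated adiabatic, 5.6°C/km): ΔT = -5.6 × 2.5 = -14°C → T = -6°C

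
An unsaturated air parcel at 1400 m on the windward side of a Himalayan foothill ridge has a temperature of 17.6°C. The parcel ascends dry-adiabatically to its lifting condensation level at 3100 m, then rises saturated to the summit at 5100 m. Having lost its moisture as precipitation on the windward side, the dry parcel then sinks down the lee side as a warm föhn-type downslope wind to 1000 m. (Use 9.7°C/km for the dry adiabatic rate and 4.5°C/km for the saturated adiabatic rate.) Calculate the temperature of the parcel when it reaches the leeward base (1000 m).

31.88°C

1400–3100 m, dry: Δz = 1.7 km ⇒ ΔT = -16.49°C; T = 1.11°C
3100–5100 m, saturated: Δz = 2 km ⇒ ΔT = -9°C; T = -7.89°C
5100–1000 m, dry descent: Δz = 4.1 km ⇒ ΔT = +39.77°C; T = 31.88°C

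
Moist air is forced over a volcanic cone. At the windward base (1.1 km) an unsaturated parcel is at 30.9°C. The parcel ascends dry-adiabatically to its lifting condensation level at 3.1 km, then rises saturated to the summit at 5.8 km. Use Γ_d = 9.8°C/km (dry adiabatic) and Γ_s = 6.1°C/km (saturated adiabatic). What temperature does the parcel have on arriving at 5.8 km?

Dry to 3100 m: -9.8 × 2 km = -19.6°C, so T = 11.3°C.
Saturated to 5800 m: -6.1 × 2.7 km = -16.47°C, so T = -5.17°C.

-5.17°C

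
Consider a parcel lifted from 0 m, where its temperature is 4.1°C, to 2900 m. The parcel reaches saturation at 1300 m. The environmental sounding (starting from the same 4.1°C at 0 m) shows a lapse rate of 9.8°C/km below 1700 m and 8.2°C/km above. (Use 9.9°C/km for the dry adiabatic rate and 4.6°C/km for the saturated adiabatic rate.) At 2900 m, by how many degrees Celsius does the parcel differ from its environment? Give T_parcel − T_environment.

+6.27°C (parcel warmer than environment)

Parcel:
  0 → 1300 m (dry, 9.9°C/km): ΔT = -9.9 × 1.3 = -12.87°C → T = -8.77°C
  1300 → 2900 m (saturated, 4.6°C/km): ΔT = -4.6 × 1.6 = -7.36°C → T = -16.13°C
Environment:
  0 → 1700 m (environment, lower layer, 9.8°C/km): ΔT = -9.8 × 1.7 = -16.66°C → T = -12.56°C
  1700 → 2900 m (environment, upper layer, 8.2°C/km): ΔT = -8.2 × 1.2 = -9.84°C → T = -22.4°C
T_parcel − T_env = -16.13 − (-22.4) = +6.27°C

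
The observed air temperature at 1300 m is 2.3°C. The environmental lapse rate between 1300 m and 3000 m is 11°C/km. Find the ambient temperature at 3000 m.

-16.4°C

From 1300 m to 3000 m (environmental): cools by 11 × 1.7 = 18.7°C, giving -16.4°C.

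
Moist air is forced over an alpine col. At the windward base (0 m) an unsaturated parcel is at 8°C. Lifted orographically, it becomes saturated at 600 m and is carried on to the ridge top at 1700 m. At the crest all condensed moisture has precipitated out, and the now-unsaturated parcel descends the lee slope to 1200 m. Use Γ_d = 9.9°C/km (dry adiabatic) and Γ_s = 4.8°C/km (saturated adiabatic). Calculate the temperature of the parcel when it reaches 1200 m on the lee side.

1.73°C

Dry to 600 m: -9.9 × 0.6 km = -5.94°C, so T = 2.06°C.
Saturated to 1700 m: -4.8 × 1.1 km = -5.28°C, so T = -3.22°C.
Dry descent to 1200 m: +9.9 × 0.5 km = +4.95°C, so T = 1.73°C.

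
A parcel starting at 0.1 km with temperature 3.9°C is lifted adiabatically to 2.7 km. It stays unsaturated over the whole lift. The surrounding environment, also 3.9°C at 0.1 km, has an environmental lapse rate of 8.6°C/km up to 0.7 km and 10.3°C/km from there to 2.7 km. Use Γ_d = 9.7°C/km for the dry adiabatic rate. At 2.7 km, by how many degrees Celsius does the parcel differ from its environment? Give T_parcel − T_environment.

Parcel:
  From 100 m to 2700 m (dry): cools by 9.7 × 2.6 = 25.22°C, giving -21.32°C.
Environment:
  From 100 m to 700 m (environment, lower layer): cools by 8.6 × 0.6 = 5.16°C, giving -1.26°C.
  From 700 m to 2700 m (environment, upper layer): cools by 10.3 × 2 = 20.6°C, giving -21.86°C.
T_parcel − T_env = -21.32 − (-21.86) = +0.54°C

+0.54°C (parcel warmer than environment)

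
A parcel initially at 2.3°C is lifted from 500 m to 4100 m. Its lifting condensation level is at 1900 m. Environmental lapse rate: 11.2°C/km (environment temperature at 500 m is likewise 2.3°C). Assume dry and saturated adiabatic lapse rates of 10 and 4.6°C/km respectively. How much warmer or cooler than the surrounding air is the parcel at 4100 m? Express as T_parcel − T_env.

Parcel:
  500–1900 m, dry: Δz = 1.4 km ⇒ ΔT = -14°C; T = -11.7°C
  1900–4100 m, saturated: Δz = 2.2 km ⇒ ΔT = -10.12°C; T = -21.82°C
Environment:
  500–4100 m, environment: Δz = 3.6 km ⇒ ΔT = -40.32°C; T = -38.02°C
T_parcel − T_env = -21.82 − (-38.02) = +16.2°C

+16.2°C (parcel warmer than environment)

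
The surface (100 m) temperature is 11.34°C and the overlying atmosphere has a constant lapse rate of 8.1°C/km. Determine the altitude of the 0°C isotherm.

Height above start = (11.34 − 0) / 8.1 = 1.4 km
Altitude = 100 m + 1400 m = 1500 m

1500 m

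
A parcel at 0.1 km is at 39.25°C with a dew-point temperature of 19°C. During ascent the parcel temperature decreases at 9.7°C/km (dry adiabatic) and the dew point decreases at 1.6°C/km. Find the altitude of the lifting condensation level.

T and T_d converge at 9.7 − 1.6 = 8.1°C per km
Height above start = (39.25 − 19) / 8.1 = 2.5 km
LCL altitude = 100 m + 2500 m = 2600 m

2.6 km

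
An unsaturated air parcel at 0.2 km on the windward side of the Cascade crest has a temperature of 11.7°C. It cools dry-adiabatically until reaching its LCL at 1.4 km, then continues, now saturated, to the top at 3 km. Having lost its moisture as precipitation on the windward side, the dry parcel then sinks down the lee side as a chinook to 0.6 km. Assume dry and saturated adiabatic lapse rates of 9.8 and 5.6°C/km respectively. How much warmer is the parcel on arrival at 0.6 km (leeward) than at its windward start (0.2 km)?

+2.8°C

200–1400 m, dry: Δz = 1.2 km ⇒ ΔT = -11.76°C; T = -0.06°C
1400–3000 m, saturated: Δz = 1.6 km ⇒ ΔT = -8.96°C; T = -9.02°C
3000–600 m, dry descent: Δz = 2.4 km ⇒ ΔT = +23.52°C; T = 14.5°C
Net change vs windward start: 14.5 − 11.7 = +2.8°C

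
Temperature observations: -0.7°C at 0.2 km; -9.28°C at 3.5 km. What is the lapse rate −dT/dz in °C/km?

Γ = −ΔT/Δz = (-0.7 − (-9.28)) / (3500 − 200) m
  = 8.58°C / 3.3 km = 2.6°C/km

2.6°C/km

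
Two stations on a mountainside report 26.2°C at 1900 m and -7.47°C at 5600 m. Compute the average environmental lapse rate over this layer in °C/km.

Γ = −ΔT/Δz = (26.2 − (-7.47)) / (5600 − 1900) m
  = 33.67°C / 3.7 km = 9.1°C/km

9.1°C/km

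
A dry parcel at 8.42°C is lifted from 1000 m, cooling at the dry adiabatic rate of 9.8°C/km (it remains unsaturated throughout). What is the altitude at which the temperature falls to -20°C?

3900 m

Height above start = (8.42 − (-20)) / 9.8 = 2.9 km
Altitude = 1000 m + 2900 m = 3900 m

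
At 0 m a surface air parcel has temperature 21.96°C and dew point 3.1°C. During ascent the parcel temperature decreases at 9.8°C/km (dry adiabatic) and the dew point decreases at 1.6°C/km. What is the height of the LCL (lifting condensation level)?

T and T_d converge at 9.8 − 1.6 = 8.2°C per km
Height above start = (21.96 − 3.1) / 8.2 = 2.3 km
LCL altitude = 0 m + 2300 m = 2300 m

2300 m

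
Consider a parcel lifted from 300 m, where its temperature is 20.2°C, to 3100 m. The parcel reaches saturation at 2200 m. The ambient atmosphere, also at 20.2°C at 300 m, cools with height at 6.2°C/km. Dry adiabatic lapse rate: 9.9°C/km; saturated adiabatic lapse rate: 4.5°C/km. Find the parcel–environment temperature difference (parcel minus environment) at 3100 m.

Parcel:
  300 → 2200 m (dry, 9.9°C/km): ΔT = -9.9 × 1.9 = -18.81°C → T = 1.39°C
  2200 → 3100 m (saturated, 4.5°C/km): ΔT = -4.5 × 0.9 = -4.05°C → T = -2.66°C
Environment:
  300 → 3100 m (environment, 6.2°C/km): ΔT = -6.2 × 2.8 = -17.36°C → T = 2.84°C
T_parcel − T_env = -2.66 − 2.84 = -5.5°C

-5.5°C (parcel cooler than environment)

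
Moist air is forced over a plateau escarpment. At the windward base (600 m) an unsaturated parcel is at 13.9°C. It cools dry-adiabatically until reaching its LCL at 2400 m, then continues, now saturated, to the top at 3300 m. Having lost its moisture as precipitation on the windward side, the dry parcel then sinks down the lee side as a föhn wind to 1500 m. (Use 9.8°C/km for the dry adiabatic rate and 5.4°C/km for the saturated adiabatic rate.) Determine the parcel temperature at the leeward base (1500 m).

9.04°C

600–2400 m, dry: Δz = 1.8 km ⇒ ΔT = -17.64°C; T = -3.74°C
2400–3300 m, saturated: Δz = 0.9 km ⇒ ΔT = -4.86°C; T = -8.6°C
3300–1500 m, dry descent: Δz = 1.8 km ⇒ ΔT = +17.64°C; T = 9.04°C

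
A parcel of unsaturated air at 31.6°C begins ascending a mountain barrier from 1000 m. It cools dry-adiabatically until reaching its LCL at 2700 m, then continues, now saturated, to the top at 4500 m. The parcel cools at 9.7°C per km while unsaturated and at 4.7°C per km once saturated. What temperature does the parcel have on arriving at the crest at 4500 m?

From 1000 m to 2700 m (dry): cools by 9.7 × 1.7 = 16.49°C, giving 15.11°C.
From 2700 m to 4500 m (saturated): cools by 4.7 × 1.8 = 8.46°C, giving 6.65°C.

6.65°C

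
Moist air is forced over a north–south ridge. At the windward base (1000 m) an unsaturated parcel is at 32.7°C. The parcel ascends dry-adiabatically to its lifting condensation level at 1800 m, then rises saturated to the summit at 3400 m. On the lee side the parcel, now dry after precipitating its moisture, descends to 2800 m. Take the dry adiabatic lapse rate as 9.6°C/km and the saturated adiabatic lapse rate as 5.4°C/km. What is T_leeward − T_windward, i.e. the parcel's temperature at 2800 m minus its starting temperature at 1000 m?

1000 → 1800 m (dry, 9.6°C/km): ΔT = -9.6 × 0.8 = -7.68°C → T = 25.02°C
1800 → 3400 m (saturated, 5.4°C/km): ΔT = -5.4 × 1.6 = -8.64°C → T = 16.38°C
3400 → 2800 m (dry descent, 9.6°C/km): ΔT = +9.6 × 0.6 = +5.76°C → T = 22.14°C
Net change vs windward start: 22.14 − 32.7 = -10.56°C

-10.56°C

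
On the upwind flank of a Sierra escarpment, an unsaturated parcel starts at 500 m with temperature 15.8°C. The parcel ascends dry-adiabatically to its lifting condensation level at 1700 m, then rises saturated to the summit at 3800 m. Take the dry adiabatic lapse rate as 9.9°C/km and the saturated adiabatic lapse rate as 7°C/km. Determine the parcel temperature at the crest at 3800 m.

-10.78°C

Dry to 1700 m: -9.9 × 1.2 km = -11.88°C, so T = 3.92°C.
Saturated to 3800 m: -7 × 2.1 km = -14.7°C, so T = -10.78°C.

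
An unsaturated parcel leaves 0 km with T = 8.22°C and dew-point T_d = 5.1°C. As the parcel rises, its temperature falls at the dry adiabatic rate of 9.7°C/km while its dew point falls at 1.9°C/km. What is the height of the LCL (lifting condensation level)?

T and T_d converge at 9.7 − 1.9 = 7.8°C per km
Height above start = (8.22 − 5.1) / 7.8 = 0.4 km
LCL altitude = 0 m + 400 m = 400 m

0.4 km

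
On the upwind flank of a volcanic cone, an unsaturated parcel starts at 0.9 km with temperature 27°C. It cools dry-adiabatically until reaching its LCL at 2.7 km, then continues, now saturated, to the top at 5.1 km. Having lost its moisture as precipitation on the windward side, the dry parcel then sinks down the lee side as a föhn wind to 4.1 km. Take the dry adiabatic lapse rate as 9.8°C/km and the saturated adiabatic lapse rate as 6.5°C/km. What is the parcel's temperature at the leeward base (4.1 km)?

3.56°C

900 → 2700 m (dry, 9.8°C/km): ΔT = -9.8 × 1.8 = -17.64°C → T = 9.36°C
2700 → 5100 m (saturated, 6.5°C/km): ΔT = -6.5 × 2.4 = -15.6°C → T = -6.24°C
5100 → 4100 m (dry descent, 9.8°C/km): ΔT = +9.8 × 1 = +9.8°C → T = 3.56°C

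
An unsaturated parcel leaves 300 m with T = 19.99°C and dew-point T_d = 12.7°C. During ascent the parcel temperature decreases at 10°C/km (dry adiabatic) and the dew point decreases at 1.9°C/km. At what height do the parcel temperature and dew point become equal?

T and T_d converge at 10 − 1.9 = 8.1°C per km
Height above start = (19.99 − 12.7) / 8.1 = 0.9 km
LCL altitude = 300 m + 900 m = 1200 m

1200 m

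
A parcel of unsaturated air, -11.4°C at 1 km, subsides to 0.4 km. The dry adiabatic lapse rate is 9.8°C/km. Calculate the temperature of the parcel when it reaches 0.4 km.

1000–400 m, dry adiabatic: Δz = 0.6 km ⇒ ΔT = +5.88°C; T = -5.52°C

-5.52°C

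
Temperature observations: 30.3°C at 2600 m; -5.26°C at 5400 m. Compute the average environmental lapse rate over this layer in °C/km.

Γ = −ΔT/Δz = (30.3 − (-5.26)) / (5400 − 2600) m
  = 35.56°C / 2.8 km = 12.7°C/km

12.7°C/km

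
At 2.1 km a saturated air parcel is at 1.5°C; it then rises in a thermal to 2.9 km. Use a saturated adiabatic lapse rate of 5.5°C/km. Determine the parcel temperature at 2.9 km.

-2.9°C

From 2100 m to 2900 m (saturated adiabatic): cools by 5.5 × 0.8 = 4.4°C, giving -2.9°C.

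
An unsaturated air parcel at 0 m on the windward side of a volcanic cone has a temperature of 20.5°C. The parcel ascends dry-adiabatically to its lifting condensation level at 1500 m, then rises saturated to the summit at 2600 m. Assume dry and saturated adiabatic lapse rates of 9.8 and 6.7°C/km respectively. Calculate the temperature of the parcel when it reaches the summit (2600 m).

-1.57°C

0 → 1500 m (dry, 9.8°C/km): ΔT = -9.8 × 1.5 = -14.7°C → T = 5.8°C
1500 → 2600 m (saturated, 6.7°C/km): ΔT = -6.7 × 1.1 = -7.37°C → T = -1.57°C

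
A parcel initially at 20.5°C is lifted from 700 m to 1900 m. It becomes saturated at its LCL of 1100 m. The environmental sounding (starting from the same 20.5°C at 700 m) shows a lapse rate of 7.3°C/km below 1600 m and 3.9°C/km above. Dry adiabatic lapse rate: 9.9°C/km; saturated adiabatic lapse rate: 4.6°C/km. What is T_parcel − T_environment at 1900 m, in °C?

Parcel:
  700–1100 m, dry: Δz = 0.4 km ⇒ ΔT = -3.96°C; T = 16.54°C
  1100–1900 m, saturated: Δz = 0.8 km ⇒ ΔT = -3.68°C; T = 12.86°C
Environment:
  700–1600 m, environment, lower layer: Δz = 0.9 km ⇒ ΔT = -6.57°C; T = 13.93°C
  1600–1900 m, environment, upper layer: Δz = 0.3 km ⇒ ΔT = -1.17°C; T = 12.76°C
T_parcel − T_env = 12.86 − 12.76 = +0.1°C

+0.1°C (parcel warmer than environment)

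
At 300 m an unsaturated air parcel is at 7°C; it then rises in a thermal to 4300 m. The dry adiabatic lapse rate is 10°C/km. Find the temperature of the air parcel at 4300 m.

300–4300 m, dry adiabatic: Δz = 4 km ⇒ ΔT = -40°C; T = -33°C

-33°C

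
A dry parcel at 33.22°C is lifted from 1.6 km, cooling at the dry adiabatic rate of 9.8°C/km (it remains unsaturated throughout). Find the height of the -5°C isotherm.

Height above start = (33.22 − (-5)) / 9.8 = 3.9 km
Altitude = 1600 m + 3900 m = 5500 m

5.5 km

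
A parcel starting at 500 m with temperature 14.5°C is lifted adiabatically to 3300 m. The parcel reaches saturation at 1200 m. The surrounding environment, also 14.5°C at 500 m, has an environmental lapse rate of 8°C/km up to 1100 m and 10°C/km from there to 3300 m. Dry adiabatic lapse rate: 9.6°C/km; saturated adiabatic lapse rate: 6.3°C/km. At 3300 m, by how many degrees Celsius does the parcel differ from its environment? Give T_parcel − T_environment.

+6.85°C (parcel warmer than environment)

Parcel:
  500 → 1200 m (dry, 9.6°C/km): ΔT = -9.6 × 0.7 = -6.72°C → T = 7.78°C
  1200 → 3300 m (saturated, 6.3°C/km): ΔT = -6.3 × 2.1 = -13.23°C → T = -5.45°C
Environment:
  500 → 1100 m (environment, lower layer, 8°C/km): ΔT = -8 × 0.6 = -4.8°C → T = 9.7°C
  1100 → 3300 m (environment, upper layer, 10°C/km): ΔT = -10 × 2.2 = -22°C → T = -12.3°C
T_parcel − T_env = -5.45 − (-12.3) = +6.85°C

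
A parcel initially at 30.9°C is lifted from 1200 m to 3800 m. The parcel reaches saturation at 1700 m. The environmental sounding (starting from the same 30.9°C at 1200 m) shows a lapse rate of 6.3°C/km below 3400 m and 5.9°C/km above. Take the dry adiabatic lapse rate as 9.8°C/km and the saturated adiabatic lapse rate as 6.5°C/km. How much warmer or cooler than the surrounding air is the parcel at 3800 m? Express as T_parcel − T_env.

Parcel:
  From 1200 m to 1700 m (dry): cools by 9.8 × 0.5 = 4.9°C, giving 26°C.
  From 1700 m to 3800 m (saturated): cools by 6.5 × 2.1 = 13.65°C, giving 12.35°C.
Environment:
  From 1200 m to 3400 m (environment, lower layer): cools by 6.3 × 2.2 = 13.86°C, giving 17.04°C.
  From 3400 m to 3800 m (environment, upper layer): cools by 5.9 × 0.4 = 2.36°C, giving 14.68°C.
T_parcel − T_env = 12.35 − 14.68 = -2.33°C

-2.33°C (parcel cooler than environment)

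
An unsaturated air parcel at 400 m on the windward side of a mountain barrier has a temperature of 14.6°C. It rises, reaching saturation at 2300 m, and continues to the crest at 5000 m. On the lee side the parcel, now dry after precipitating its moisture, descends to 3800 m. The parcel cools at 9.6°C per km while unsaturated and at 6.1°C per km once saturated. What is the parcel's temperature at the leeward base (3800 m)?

-8.59°C

400 → 2300 m (dry, 9.6°C/km): ΔT = -9.6 × 1.9 = -18.24°C → T = -3.64°C
2300 → 5000 m (saturated, 6.1°C/km): ΔT = -6.1 × 2.7 = -16.47°C → T = -20.11°C
5000 → 3800 m (dry descent, 9.6°C/km): ΔT = +9.6 × 1.2 = +11.52°C → T = -8.59°C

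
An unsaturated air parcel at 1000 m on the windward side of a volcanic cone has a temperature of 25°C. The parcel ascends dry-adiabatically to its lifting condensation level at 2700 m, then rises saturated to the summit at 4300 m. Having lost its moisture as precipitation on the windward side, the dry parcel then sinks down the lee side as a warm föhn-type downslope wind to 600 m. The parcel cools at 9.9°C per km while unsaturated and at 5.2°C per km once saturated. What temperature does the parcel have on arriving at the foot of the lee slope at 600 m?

1000 → 2700 m (dry, 9.9°C/km): ΔT = -9.9 × 1.7 = -16.83°C → T = 8.17°C
2700 → 4300 m (saturated, 5.2°C/km): ΔT = -5.2 × 1.6 = -8.32°C → T = -0.15°C
4300 → 600 m (dry descent, 9.9°C/km): ΔT = +9.9 × 3.7 = +36.63°C → T = 36.48°C

36.48°C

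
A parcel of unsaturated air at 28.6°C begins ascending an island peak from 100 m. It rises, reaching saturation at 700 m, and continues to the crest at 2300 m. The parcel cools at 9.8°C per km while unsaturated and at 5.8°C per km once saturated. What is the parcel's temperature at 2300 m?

100–700 m, dry: Δz = 0.6 km ⇒ ΔT = -5.88°C; T = 22.72°C
700–2300 m, saturated: Δz = 1.6 km ⇒ ΔT = -9.28°C; T = 13.44°C

13.44°C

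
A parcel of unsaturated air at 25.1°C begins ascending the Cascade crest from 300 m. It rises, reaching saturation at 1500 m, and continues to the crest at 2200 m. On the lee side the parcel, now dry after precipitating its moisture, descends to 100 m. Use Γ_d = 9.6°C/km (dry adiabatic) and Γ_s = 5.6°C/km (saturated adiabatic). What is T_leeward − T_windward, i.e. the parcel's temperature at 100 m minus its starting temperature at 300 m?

+4.72°C

Dry to 1500 m: -9.6 × 1.2 km = -11.52°C, so T = 13.58°C.
Saturated to 2200 m: -5.6 × 0.7 km = -3.92°C, so T = 9.66°C.
Dry descent to 100 m: +9.6 × 2.1 km = +20.16°C, so T = 29.82°C.
Net change vs windward start: 29.82 − 25.1 = +4.72°C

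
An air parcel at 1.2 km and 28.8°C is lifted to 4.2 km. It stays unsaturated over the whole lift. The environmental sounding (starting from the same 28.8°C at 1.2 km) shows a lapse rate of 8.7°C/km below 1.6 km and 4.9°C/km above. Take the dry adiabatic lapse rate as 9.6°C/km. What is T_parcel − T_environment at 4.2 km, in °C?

Parcel:
  1200–4200 m, dry: Δz = 3 km ⇒ ΔT = -28.8°C; T = 0°C
Environment:
  1200–1600 m, environment, lower layer: Δz = 0.4 km ⇒ ΔT = -3.48°C; T = 25.32°C
  1600–4200 m, environment, upper layer: Δz = 2.6 km ⇒ ΔT = -12.74°C; T = 12.58°C
T_parcel − T_env = 0 − 12.58 = -12.58°C

-12.58°C (parcel cooler than environment)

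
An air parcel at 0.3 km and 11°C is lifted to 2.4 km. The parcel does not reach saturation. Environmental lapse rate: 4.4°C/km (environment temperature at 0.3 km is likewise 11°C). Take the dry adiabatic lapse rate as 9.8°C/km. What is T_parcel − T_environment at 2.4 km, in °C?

-11.34°C (parcel cooler than environment)

Parcel:
  From 300 m to 2400 m (dry): cools by 9.8 × 2.1 = 20.58°C, giving -9.58°C.
Environment:
  From 300 m to 2400 m (environment): cools by 4.4 × 2.1 = 9.24°C, giving 1.76°C.
T_parcel − T_env = -9.58 − 1.76 = -11.34°C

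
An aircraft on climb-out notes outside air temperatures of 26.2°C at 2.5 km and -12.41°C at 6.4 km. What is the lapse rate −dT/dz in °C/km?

9.9°C/km

Γ = −ΔT/Δz = (26.2 − (-12.41)) / (6400 − 2500) m
  = 38.61°C / 3.9 km = 9.9°C/km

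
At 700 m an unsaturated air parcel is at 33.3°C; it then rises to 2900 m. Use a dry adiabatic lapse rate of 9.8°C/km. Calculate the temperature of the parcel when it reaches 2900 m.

11.74°C

Dry adiabatic to 2900 m: -9.8 × 2.2 km = -21.56°C, so T = 11.74°C.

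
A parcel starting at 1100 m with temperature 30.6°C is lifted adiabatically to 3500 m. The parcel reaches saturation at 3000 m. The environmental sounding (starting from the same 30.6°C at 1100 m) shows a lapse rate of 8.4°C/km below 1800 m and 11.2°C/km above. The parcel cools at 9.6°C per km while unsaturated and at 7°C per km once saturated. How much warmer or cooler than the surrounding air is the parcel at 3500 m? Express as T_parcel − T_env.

Parcel:
  Dry to 3000 m: -9.6 × 1.9 km = -18.24°C, so T = 12.36°C.
  Saturated to 3500 m: -7 × 0.5 km = -3.5°C, so T = 8.86°C.
Environment:
  Environment, lower layer to 1800 m: -8.4 × 0.7 km = -5.88°C, so T = 24.72°C.
  Environment, upper layer to 3500 m: -11.2 × 1.7 km = -19.04°C, so T = 5.68°C.
T_parcel − T_env = 8.86 − 5.68 = +3.18°C

+3.18°C (parcel warmer than environment)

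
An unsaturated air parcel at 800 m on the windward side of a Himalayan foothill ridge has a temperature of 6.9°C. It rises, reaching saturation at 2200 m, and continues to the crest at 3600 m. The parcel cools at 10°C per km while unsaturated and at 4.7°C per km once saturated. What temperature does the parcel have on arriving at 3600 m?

From 800 m to 2200 m (dry): cools by 10 × 1.4 = 14°C, giving -7.1°C.
From 2200 m to 3600 m (saturated): cools by 4.7 × 1.4 = 6.58°C, giving -13.68°C.

-13.68°C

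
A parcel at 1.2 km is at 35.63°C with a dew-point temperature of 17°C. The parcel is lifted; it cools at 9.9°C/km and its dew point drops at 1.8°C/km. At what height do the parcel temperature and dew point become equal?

3.5 km

T and T_d converge at 9.9 − 1.8 = 8.1°C per km
Height above start = (35.63 − 17) / 8.1 = 2.3 km
LCL altitude = 1200 m + 2300 m = 3500 m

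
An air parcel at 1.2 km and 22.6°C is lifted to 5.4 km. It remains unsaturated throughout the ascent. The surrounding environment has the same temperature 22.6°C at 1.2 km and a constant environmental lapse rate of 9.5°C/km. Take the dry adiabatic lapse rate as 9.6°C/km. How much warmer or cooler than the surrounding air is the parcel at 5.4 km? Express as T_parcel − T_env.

-0.42°C (parcel cooler than environment)

Parcel:
  Dry to 5400 m: -9.6 × 4.2 km = -40.32°C, so T = -17.72°C.
Environment:
  Environment to 5400 m: -9.5 × 4.2 km = -39.9°C, so T = -17.3°C.
T_parcel − T_env = -17.72 − (-17.3) = -0.42°C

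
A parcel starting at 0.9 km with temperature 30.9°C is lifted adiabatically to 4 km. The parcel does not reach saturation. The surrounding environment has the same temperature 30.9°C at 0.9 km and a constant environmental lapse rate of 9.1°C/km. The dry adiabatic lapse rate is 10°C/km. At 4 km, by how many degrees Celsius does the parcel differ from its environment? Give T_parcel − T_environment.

Parcel:
  Dry to 4000 m: -10 × 3.1 km = -31°C, so T = -0.1°C.
Environment:
  Environment to 4000 m: -9.1 × 3.1 km = -28.21°C, so T = 2.69°C.
T_parcel − T_env = -0.1 − 2.69 = -2.79°C

-2.79°C (parcel cooler than environment)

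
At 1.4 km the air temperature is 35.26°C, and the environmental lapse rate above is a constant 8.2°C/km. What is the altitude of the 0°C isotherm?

5.7 km

Height above start = (35.26 − 0) / 8.2 = 4.3 km
Altitude = 1400 m + 4300 m = 5700 m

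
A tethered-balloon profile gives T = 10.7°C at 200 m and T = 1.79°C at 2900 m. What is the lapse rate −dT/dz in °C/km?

3.3°C/km

Γ = −ΔT/Δz = (10.7 − 1.79) / (2900 − 200) m
  = 8.91°C / 2.7 km = 3.3°C/km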